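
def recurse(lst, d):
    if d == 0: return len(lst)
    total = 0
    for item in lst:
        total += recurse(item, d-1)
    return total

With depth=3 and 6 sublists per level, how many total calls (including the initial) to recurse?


At depth 0 (root): 1 call
At depth 1: each of 1 parents calls recurse on 6 children = 6 calls
At depth 2: each of 6 parents calls recurse on 6 children = 36 calls
At depth 3: each of 36 parents calls recurse on 6 children = 216 calls
Total: 1 + 6 + 36 + 216 = 259

259


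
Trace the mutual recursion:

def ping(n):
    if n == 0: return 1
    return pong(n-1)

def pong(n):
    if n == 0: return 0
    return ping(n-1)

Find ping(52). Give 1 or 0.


ping(52) = pong(51)
pong(51) = ping(50)
ping(50) = pong(49)
pong(49) = ping(48)
ping(48) = pong(47)
pong(47) = ping(46)
ping(46) = pong(45)
pong(45) = ping(44)
ping(44) = pong(43)
pong(43) = ping(42)
ping(42) = pong(41)
pong(41) = ping(40)
ping(40) = pong(39)
pong(39) = ping(38)
ping(38) = pong(37)
pong(37) = ping(36)
ping(36) = pong(35)
pong(35) = ping(34)
ping(34) = pong(33)
pong(33) = ping(32)
ping(32) = pong(31)
pong(31) = ping(30)
ping(30) = pong(29)
pong(29) = ping(28)
ping(28) = pong(27)
pong(27) = ping(26)
ping(26) = pong(25)
pong(25) = ping(24)
ping(24) = pong(23)
pong(23) = ping(22)
ping(22) = pong(21)
pong(21) = ping(20)
ping(20) = pong(19)
pong(19) = ping(18)
ping(18) = pong(17)
pong(17) = ping(16)
ping(16) = pong(15)
pong(15) = ping(14)
ping(14) = pong(13)
pong(13) = ping(12)
ping(12) = pong(11)
pong(11) = ping(10)
ping(10) = pong(9)
pong(9) = ping(8)
ping(8) = pong(7)
pong(7) = ping(6)
ping(6) = pong(5)
pong(5) = ping(4)
ping(4) = pong(3)
pong(3) = ping(2)
ping(2) = pong(1)
pong(1) = ping(0)
ping(0) = 1  (base case)
Result: 1

1


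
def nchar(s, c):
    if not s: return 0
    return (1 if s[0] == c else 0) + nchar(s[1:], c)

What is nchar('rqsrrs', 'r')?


s[0]='r' == 'r' -> 1
s[0]='q' != 'r' -> 0
s[0]='s' != 'r' -> 0
s[0]='r' == 'r' -> 1
s[0]='r' == 'r' -> 1
s[0]='s' != 'r' -> 0
Sum: 1 + 0 + 0 + 1 + 1 + 0 = 3

3


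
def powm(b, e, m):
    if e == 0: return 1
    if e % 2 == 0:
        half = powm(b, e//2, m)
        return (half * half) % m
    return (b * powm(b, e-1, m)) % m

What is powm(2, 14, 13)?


powm(2, 14, 13): e is even, compute powm(2, 7, 13)
  powm(2, 7, 13): e is odd, compute powm(2, 6, 13)
    powm(2, 6, 13): e is even, compute powm(2, 3, 13)
      powm(2, 3, 13): e is odd, compute powm(2, 2, 13)
        powm(2, 2, 13): e is even, compute powm(2, 1, 13)
          powm(2, 1, 13): e is odd, compute powm(2, 0, 13)
          powm(2, 0, 13) = 1
          (2 * 1) % 13 = 2
        half=2, (2*2) % 13 = 4
      (2 * 4) % 13 = 8
    half=8, (8*8) % 13 = 12
  (2 * 12) % 13 = 11
half=11, (11*11) % 13 = 4

4


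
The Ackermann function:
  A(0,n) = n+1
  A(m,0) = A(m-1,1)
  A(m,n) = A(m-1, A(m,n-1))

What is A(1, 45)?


A(1, 45) = A(0, A(1, 44))
  A(1, 44) = A(0, A(1, 43))
    A(1, 43) = A(0, A(1, 42))
      A(1, 42) = A(0, A(1, 41))
        A(1, 41) = A(0, A(1, 40))
          A(1, 40) = A(0, A(1, 39))
          A(1, 39) = A(0, A(1, 38))
          A(1, 38) = A(0, A(1, 37))
          A(1, 37) = A(0, A(1, 36))
          A(1, 36) = A(0, A(1, 35))
          A(1, 35) = A(0, A(1, 34))
          A(1, 34) = A(0, A(1, 33))
          A(1, 33) = A(0, A(1, 32))
          A(1, 32) = A(0, A(1, 31))
          A(1, 31) = A(0, A(1, 30))
          A(1, 30) = A(0, A(1, 29))
          A(1, 29) = A(0, A(1, 28))
          A(1, 28) = A(0, A(1, 27))
          A(1, 27) = A(0, A(1, 26))
          A(1, 26) = A(0, A(1, 25))
          A(1, 25) = A(0, A(1, 24))
          A(1, 24) = A(0, A(1, 23))
          A(1, 23) = A(0, A(1, 22))
          A(1, 22) = A(0, A(1, 21))
          A(1, 21) = A(0, A(1, 20))
... (trace truncated)
Result: A(1, 45) = 47

47


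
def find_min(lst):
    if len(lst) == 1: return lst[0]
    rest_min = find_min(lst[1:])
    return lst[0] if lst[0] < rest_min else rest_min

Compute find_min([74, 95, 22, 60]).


find_min([74, 95, 22, 60]): compare 74 with find_min([95, 22, 60])
find_min([95, 22, 60]): compare 95 with find_min([22, 60])
find_min([22, 60]): compare 22 with find_min([60])
find_min([60]) = 60  (base case)
Compare 22 with 60 -> 22
Compare 95 with 22 -> 22
Compare 74 with 22 -> 22

22


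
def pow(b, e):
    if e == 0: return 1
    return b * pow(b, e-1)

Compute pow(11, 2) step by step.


pow(11, 2)
= 11 * pow(11, 1)
= 11 * 11 * pow(11, 0)
= 11 * 11 * 1
= 121

121


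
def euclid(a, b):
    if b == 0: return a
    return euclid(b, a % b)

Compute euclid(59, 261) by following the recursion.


euclid(59, 261) = euclid(261, 59)
euclid(261, 59) = euclid(59, 25)
euclid(59, 25) = euclid(25, 9)
euclid(25, 9) = euclid(9, 7)
euclid(9, 7) = euclid(7, 2)
euclid(7, 2) = euclid(2, 1)
euclid(2, 1) = euclid(1, 0)
euclid(1, 0) = 1  (base case)

1


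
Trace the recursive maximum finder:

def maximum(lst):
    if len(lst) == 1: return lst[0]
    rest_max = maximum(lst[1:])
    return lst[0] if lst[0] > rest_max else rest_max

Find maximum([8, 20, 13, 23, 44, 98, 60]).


maximum([8, 20, 13, 23, 44, 98, 60]): compare 8 with maximum([20, 13, 23, 44, 98, 60])
maximum([20, 13, 23, 44, 98, 60]): compare 20 with maximum([13, 23, 44, 98, 60])
maximum([13, 23, 44, 98, 60]): compare 13 with maximum([23, 44, 98, 60])
maximum([23, 44, 98, 60]): compare 23 with maximum([44, 98, 60])
maximum([44, 98, 60]): compare 44 with maximum([98, 60])
maximum([98, 60]): compare 98 with maximum([60])
maximum([60]) = 60  (base case)
Compare 98 with 60 -> 98
Compare 44 with 98 -> 98
Compare 23 with 98 -> 98
Compare 13 with 98 -> 98
Compare 20 with 98 -> 98
Compare 8 with 98 -> 98

98


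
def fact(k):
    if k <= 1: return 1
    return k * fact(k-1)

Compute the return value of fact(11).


fact(11)
= 11 * fact(10)
= 11 * 10 * fact(9)
= 11 * 10 * 9 * fact(8)
= 11 * 10 * 9 * 8 * fact(7)
= 11 * 10 * 9 * 8 * 7 * fact(6)
= 11 * 10 * 9 * 8 * 7 * 6 * fact(5)
= 11 * 10 * 9 * 8 * 7 * 6 * 5 * fact(4)
= 11 * 10 * 9 * 8 * 7 * 6 * 5 * 4 * fact(3)
= 11 * 10 * 9 * 8 * 7 * 6 * 5 * 4 * 3 * fact(2)
= 11 * 10 * 9 * 8 * 7 * 6 * 5 * 4 * 3 * 2 * fact(1)
= 11 * 10 * 9 * 8 * 7 * 6 * 5 * 4 * 3 * 2 * 1
= 39916800

39916800


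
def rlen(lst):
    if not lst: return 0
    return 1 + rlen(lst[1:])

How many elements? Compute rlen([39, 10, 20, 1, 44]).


rlen([39, 10, 20, 1, 44]) = 1 + rlen([10, 20, 1, 44])
rlen([10, 20, 1, 44]) = 1 + rlen([20, 1, 44])
rlen([20, 1, 44]) = 1 + rlen([1, 44])
rlen([1, 44]) = 1 + rlen([44])
rlen([44]) = 1 + rlen([])
rlen([]) = 0  (base case)
Unwinding: 1 + 1 + 1 + 1 + 1 + 0 = 5

5


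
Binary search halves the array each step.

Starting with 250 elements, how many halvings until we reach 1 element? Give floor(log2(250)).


250 / 2 = 125
125 / 2 = 62
62 / 2 = 31
31 / 2 = 15
15 / 2 = 7
7 / 2 = 3
3 / 2 = 1
Reached 1 after 7 halvings

7


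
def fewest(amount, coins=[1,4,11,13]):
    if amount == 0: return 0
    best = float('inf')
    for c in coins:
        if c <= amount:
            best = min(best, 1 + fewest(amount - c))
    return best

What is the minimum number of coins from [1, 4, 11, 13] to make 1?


Building up with DP:
fewest(0) = 0
fewest(1) = min(1+fewest(0)=1+0=1) = 1

1


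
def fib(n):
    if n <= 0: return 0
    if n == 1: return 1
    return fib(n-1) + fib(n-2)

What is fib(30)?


Computing fib(30) bottom-up:
fib(0) = 0
fib(1) = 1
fib(2) = fib(1) + fib(0) = 1 + 0 = 1
fib(3) = fib(2) + fib(1) = 1 + 1 = 2
fib(4) = fib(3) + fib(2) = 2 + 1 = 3
fib(5) = fib(4) + fib(3) = 3 + 2 = 5
fib(6) = fib(5) + fib(4) = 5 + 3 = 8
fib(7) = fib(6) + fib(5) = 8 + 5 = 13
fib(8) = fib(7) + fib(6) = 13 + 8 = 21
fib(9) = fib(8) + fib(7) = 21 + 13 = 34
fib(10) = fib(9) + fib(8) = 34 + 21 = 55
fib(11) = fib(10) + fib(9) = 55 + 34 = 89
fib(12) = fib(11) + fib(10) = 89 + 55 = 144
fib(13) = fib(12) + fib(11) = 144 + 89 = 233
fib(14) = fib(13) + fib(12) = 233 + 144 = 377
fib(15) = fib(14) + fib(13) = 377 + 233 = 610
fib(16) = fib(15) + fib(14) = 610 + 377 = 987
fib(17) = fib(16) + fib(15) = 987 + 610 = 1597
fib(18) = fib(17) + fib(16) = 1597 + 987 = 2584
fib(19) = fib(18) + fib(17) = 2584 + 1597 = 4181
fib(20) = fib(19) + fib(18) = 4181 + 2584 = 6765
fib(21) = fib(20) + fib(19) = 6765 + 4181 = 10946
fib(22) = fib(21) + fib(20) = 10946 + 6765 = 17711
fib(23) = fib(22) + fib(21) = 17711 + 10946 = 28657
fib(24) = fib(23) + fib(22) = 28657 + 17711 = 46368
fib(25) = fib(24) + fib(23) = 46368 + 28657 = 75025
fib(26) = fib(25) + fib(24) = 75025 + 46368 = 121393
fib(27) = fib(26) + fib(25) = 121393 + 75025 = 196418
fib(28) = fib(27) + fib(26) = 196418 + 121393 = 317811
fib(29) = fib(28) + fib(27) = 317811 + 196418 = 514229
fib(30) = fib(29) + fib(28) = 514229 + 317811 = 832040

832040


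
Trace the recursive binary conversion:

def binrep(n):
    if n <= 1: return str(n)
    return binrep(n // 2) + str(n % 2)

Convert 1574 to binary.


binrep(1574) = binrep(787) + '0'
binrep(787) = binrep(393) + '1'
binrep(393) = binrep(196) + '1'
binrep(196) = binrep(98) + '0'
binrep(98) = binrep(49) + '0'
binrep(49) = binrep(24) + '1'
binrep(24) = binrep(12) + '0'
binrep(12) = binrep(6) + '0'
binrep(6) = binrep(3) + '0'
binrep(3) = binrep(1) + '1'
binrep(1) = '1'  (base case)
Concatenating: '1' + '1' + '0' + '0' + '0' + '1' + '0' + '0' + '1' + '1' + '0' = '11000100110'

11000100110


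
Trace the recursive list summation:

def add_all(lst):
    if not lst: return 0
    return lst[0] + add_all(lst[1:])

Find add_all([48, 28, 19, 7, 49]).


add_all([48, 28, 19, 7, 49]) = 48 + add_all([28, 19, 7, 49])
add_all([28, 19, 7, 49]) = 28 + add_all([19, 7, 49])
add_all([19, 7, 49]) = 19 + add_all([7, 49])
add_all([7, 49]) = 7 + add_all([49])
add_all([49]) = 49 + add_all([])
add_all([]) = 0  (base case)
Total: 48 + 28 + 19 + 7 + 49 + 0 = 151

151


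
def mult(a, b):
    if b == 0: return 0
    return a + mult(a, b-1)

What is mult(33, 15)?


mult(33, 15) = 33 + mult(33, 14)
mult(33, 14) = 33 + mult(33, 13)
mult(33, 13) = 33 + mult(33, 12)
mult(33, 12) = 33 + mult(33, 11)
mult(33, 11) = 33 + mult(33, 10)
mult(33, 10) = 33 + mult(33, 9)
mult(33, 9) = 33 + mult(33, 8)
mult(33, 8) = 33 + mult(33, 7)
mult(33, 7) = 33 + mult(33, 6)
mult(33, 6) = 33 + mult(33, 5)
mult(33, 5) = 33 + mult(33, 4)
mult(33, 4) = 33 + mult(33, 3)
mult(33, 3) = 33 + mult(33, 2)
mult(33, 2) = 33 + mult(33, 1)
mult(33, 1) = 33 + mult(33, 0)
mult(33, 0) = 0  (base case)
Total: 33 + 33 + 33 + 33 + 33 + 33 + 33 + 33 + 33 + 33 + 33 + 33 + 33 + 33 + 33 + 0 = 495

495


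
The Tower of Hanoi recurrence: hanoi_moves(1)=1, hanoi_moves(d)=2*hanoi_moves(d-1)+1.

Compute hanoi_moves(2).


hanoi_moves(2) = 2 * hanoi_moves(1) + 1
hanoi_moves(1) = 1  (base case)
hanoi_moves(2) = 2 * 1 + 1 = 3

3


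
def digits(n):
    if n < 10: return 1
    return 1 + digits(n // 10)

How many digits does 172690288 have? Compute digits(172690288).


digits(172690288) = 1 + digits(17269028)
digits(17269028) = 1 + digits(1726902)
digits(1726902) = 1 + digits(172690)
digits(172690) = 1 + digits(17269)
digits(17269) = 1 + digits(1726)
digits(1726) = 1 + digits(172)
digits(172) = 1 + digits(17)
digits(17) = 1 + digits(1)
digits(1) = 1  (base case: 1 < 10)
Unwinding: 1 + 1 + 1 + 1 + 1 + 1 + 1 + 1 + 1 = 9

9


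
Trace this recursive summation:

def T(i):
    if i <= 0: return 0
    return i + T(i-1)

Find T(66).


T(66)
= 66 + 65 + 64 + 63 + 62 + 61 + 60 + 59 + 58 + 57 + 56 + 55 + 54 + 53 + 52 + 51 + 50 + 49 + 48 + 47 + 46 + 45 + 44 + 43 + 42 + 41 + 40 + 39 + 38 + 37 + 36 + 35 + 34 + 33 + 32 + 31 + 30 + 29 + 28 + 27 + 26 + 25 + 24 + 23 + 22 + 21 + 20 + 19 + 18 + 17 + 16 + 15 + 14 + 13 + 12 + 11 + 10 + 9 + 8 + 7 + 6 + 5 + 4 + 3 + 2 + 1 + T(0)
= 66 + 65 + 64 + 63 + 62 + 61 + 60 + 59 + 58 + 57 + 56 + 55 + 54 + 53 + 52 + 51 + 50 + 49 + 48 + 47 + 46 + 45 + 44 + 43 + 42 + 41 + 40 + 39 + 38 + 37 + 36 + 35 + 34 + 33 + 32 + 31 + 30 + 29 + 28 + 27 + 26 + 25 + 24 + 23 + 22 + 21 + 20 + 19 + 18 + 17 + 16 + 15 + 14 + 13 + 12 + 11 + 10 + 9 + 8 + 7 + 6 + 5 + 4 + 3 + 2 + 1 + 0
= 2211

2211


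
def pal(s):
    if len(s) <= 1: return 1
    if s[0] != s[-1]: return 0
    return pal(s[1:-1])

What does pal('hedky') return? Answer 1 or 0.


pal('hedky'): s[0]='h' != s[-1]='y' -> return 0
Result: 0 (not a palindrome)

0


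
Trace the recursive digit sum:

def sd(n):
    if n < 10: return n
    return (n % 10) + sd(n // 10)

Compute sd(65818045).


sd(65818045) = 5 + sd(6581804)
sd(6581804) = 4 + sd(658180)
sd(658180) = 0 + sd(65818)
sd(65818) = 8 + sd(6581)
sd(6581) = 1 + sd(658)
sd(658) = 8 + sd(65)
sd(65) = 5 + sd(6)
sd(6) = 6  (base case)
Total: 5 + 4 + 0 + 8 + 1 + 8 + 5 + 6 = 37

37


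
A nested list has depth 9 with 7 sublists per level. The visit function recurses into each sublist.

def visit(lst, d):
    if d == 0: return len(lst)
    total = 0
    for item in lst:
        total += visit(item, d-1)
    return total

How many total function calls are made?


At depth 0 (root): 1 call
At depth 1: each of 1 parents calls visit on 7 children = 7 calls
At depth 2: each of 7 parents calls visit on 7 children = 49 calls
At depth 3: each of 49 parents calls visit on 7 children = 343 calls
At depth 4: each of 343 parents calls visit on 7 children = 2401 calls
At depth 5: each of 2401 parents calls visit on 7 children = 16807 calls
At depth 6: each of 16807 parents calls visit on 7 children = 117649 calls
At depth 7: each of 117649 parents calls visit on 7 children = 823543 calls
At depth 8: each of 823543 parents calls visit on 7 children = 5764801 calls
At depth 9: each of 5764801 parents calls visit on 7 children = 40353607 calls
Total: 1 + 7 + 49 + 343 + 2401 + 16807 + 117649 + 823543 + 5764801 + 40353607 = 47079208

47079208


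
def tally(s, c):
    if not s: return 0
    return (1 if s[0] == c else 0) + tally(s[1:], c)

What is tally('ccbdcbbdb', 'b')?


s[0]='c' != 'b' -> 0
s[0]='c' != 'b' -> 0
s[0]='b' == 'b' -> 1
s[0]='d' != 'b' -> 0
s[0]='c' != 'b' -> 0
s[0]='b' == 'b' -> 1
s[0]='b' == 'b' -> 1
s[0]='d' != 'b' -> 0
s[0]='b' == 'b' -> 1
Sum: 0 + 0 + 1 + 0 + 0 + 1 + 1 + 0 + 1 = 4

4


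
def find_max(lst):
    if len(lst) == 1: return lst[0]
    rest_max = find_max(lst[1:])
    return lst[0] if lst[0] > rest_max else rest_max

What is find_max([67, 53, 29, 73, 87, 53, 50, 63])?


find_max([67, 53, 29, 73, 87, 53, 50, 63]): compare 67 with find_max([53, 29, 73, 87, 53, 50, 63])
find_max([53, 29, 73, 87, 53, 50, 63]): compare 53 with find_max([29, 73, 87, 53, 50, 63])
find_max([29, 73, 87, 53, 50, 63]): compare 29 with find_max([73, 87, 53, 50, 63])
find_max([73, 87, 53, 50, 63]): compare 73 with find_max([87, 53, 50, 63])
find_max([87, 53, 50, 63]): compare 87 with find_max([53, 50, 63])
find_max([53, 50, 63]): compare 53 with find_max([50, 63])
find_max([50, 63]): compare 50 with find_max([63])
find_max([63]) = 63  (base case)
Compare 50 with 63 -> 63
Compare 53 with 63 -> 63
Compare 87 with 63 -> 87
Compare 73 with 87 -> 87
Compare 29 with 87 -> 87
Compare 53 with 87 -> 87
Compare 67 with 87 -> 87

87


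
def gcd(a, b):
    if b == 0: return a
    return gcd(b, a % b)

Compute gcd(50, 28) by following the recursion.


gcd(50, 28) = gcd(28, 22)
gcd(28, 22) = gcd(22, 6)
gcd(22, 6) = gcd(6, 4)
gcd(6, 4) = gcd(4, 2)
gcd(4, 2) = gcd(2, 0)
gcd(2, 0) = 2  (base case)

2


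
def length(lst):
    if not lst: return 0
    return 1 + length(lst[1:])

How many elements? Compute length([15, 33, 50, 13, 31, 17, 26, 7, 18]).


length([15, 33, 50, 13, 31, 17, 26, 7, 18]) = 1 + length([33, 50, 13, 31, 17, 26, 7, 18])
length([33, 50, 13, 31, 17, 26, 7, 18]) = 1 + length([50, 13, 31, 17, 26, 7, 18])
length([50, 13, 31, 17, 26, 7, 18]) = 1 + length([13, 31, 17, 26, 7, 18])
length([13, 31, 17, 26, 7, 18]) = 1 + length([31, 17, 26, 7, 18])
length([31, 17, 26, 7, 18]) = 1 + length([17, 26, 7, 18])
length([17, 26, 7, 18]) = 1 + length([26, 7, 18])
length([26, 7, 18]) = 1 + length([7, 18])
length([7, 18]) = 1 + length([18])
length([18]) = 1 + length([])
length([]) = 0  (base case)
Unwinding: 1 + 1 + 1 + 1 + 1 + 1 + 1 + 1 + 1 + 0 = 9

9


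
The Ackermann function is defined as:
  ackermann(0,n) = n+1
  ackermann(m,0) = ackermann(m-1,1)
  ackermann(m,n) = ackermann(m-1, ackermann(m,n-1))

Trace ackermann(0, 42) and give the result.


ackermann(0, 42) = 43
Result: ackermann(0, 42) = 43

43


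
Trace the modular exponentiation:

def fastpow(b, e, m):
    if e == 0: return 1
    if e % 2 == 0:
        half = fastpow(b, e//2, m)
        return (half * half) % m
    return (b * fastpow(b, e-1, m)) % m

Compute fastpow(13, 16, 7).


fastpow(13, 16, 7): e is even, compute fastpow(13, 8, 7)
  fastpow(13, 8, 7): e is even, compute fastpow(13, 4, 7)
    fastpow(13, 4, 7): e is even, compute fastpow(13, 2, 7)
      fastpow(13, 2, 7): e is even, compute fastpow(13, 1, 7)
        fastpow(13, 1, 7): e is odd, compute fastpow(13, 0, 7)
          fastpow(13, 0, 7) = 1
        (13 * 1) % 7 = 6
      half=6, (6*6) % 7 = 1
    half=1, (1*1) % 7 = 1
  half=1, (1*1) % 7 = 1
half=1, (1*1) % 7 = 1

1


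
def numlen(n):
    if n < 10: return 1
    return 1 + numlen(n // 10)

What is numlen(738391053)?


numlen(738391053) = 1 + numlen(73839105)
numlen(73839105) = 1 + numlen(7383910)
numlen(7383910) = 1 + numlen(738391)
numlen(738391) = 1 + numlen(73839)
numlen(73839) = 1 + numlen(7383)
numlen(7383) = 1 + numlen(738)
numlen(738) = 1 + numlen(73)
numlen(73) = 1 + numlen(7)
numlen(7) = 1  (base case: 7 < 10)
Unwinding: 1 + 1 + 1 + 1 + 1 + 1 + 1 + 1 + 1 = 9

9


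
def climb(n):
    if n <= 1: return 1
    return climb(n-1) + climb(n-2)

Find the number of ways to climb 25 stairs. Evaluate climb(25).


Building up from base cases:
climb(0) = 1
climb(1) = 1
climb(2) = climb(1) + climb(0) = 1 + 1 = 2
climb(3) = climb(2) + climb(1) = 2 + 1 = 3
climb(4) = climb(3) + climb(2) = 3 + 2 = 5
climb(5) = climb(4) + climb(3) = 5 + 3 = 8
climb(6) = climb(5) + climb(4) = 8 + 5 = 13
climb(7) = climb(6) + climb(5) = 13 + 8 = 21
climb(8) = climb(7) + climb(6) = 21 + 13 = 34
climb(9) = climb(8) + climb(7) = 34 + 21 = 55
climb(10) = climb(9) + climb(8) = 55 + 34 = 89
climb(11) = climb(10) + climb(9) = 89 + 55 = 144
climb(12) = climb(11) + climb(10) = 144 + 89 = 233
climb(13) = climb(12) + climb(11) = 233 + 144 = 377
climb(14) = climb(13) + climb(12) = 377 + 233 = 610
climb(15) = climb(14) + climb(13) = 610 + 377 = 987
climb(16) = climb(15) + climb(14) = 987 + 610 = 1597
climb(17) = climb(16) + climb(15) = 1597 + 987 = 2584
climb(18) = climb(17) + climb(16) = 2584 + 1597 = 4181
climb(19) = climb(18) + climb(17) = 4181 + 2584 = 6765
climb(20) = climb(19) + climb(18) = 6765 + 4181 = 10946
climb(21) = climb(20) + climb(19) = 10946 + 6765 = 17711
climb(22) = climb(21) + climb(20) = 17711 + 10946 = 28657
climb(23) = climb(22) + climb(21) = 28657 + 17711 = 46368
climb(24) = climb(23) + climb(22) = 46368 + 28657 = 75025
climb(25) = climb(24) + climb(23) = 75025 + 46368 = 121393

121393


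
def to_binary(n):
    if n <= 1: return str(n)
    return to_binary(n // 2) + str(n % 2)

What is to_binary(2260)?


to_binary(2260) = to_binary(1130) + '0'
to_binary(1130) = to_binary(565) + '0'
to_binary(565) = to_binary(282) + '1'
to_binary(282) = to_binary(141) + '0'
to_binary(141) = to_binary(70) + '1'
to_binary(70) = to_binary(35) + '0'
to_binary(35) = to_binary(17) + '1'
to_binary(17) = to_binary(8) + '1'
to_binary(8) = to_binary(4) + '0'
to_binary(4) = to_binary(2) + '0'
to_binary(2) = to_binary(1) + '0'
to_binary(1) = '1'  (base case)
Concatenating: '1' + '0' + '0' + '0' + '1' + '1' + '0' + '1' + '0' + '1' + '0' + '0' = '100011010100'

100011010100


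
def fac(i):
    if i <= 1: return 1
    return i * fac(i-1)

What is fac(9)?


fac(9)
= 9 * fac(8)
= 9 * 8 * fac(7)
= 9 * 8 * 7 * fac(6)
= 9 * 8 * 7 * 6 * fac(5)
= 9 * 8 * 7 * 6 * 5 * fac(4)
= 9 * 8 * 7 * 6 * 5 * 4 * fac(3)
= 9 * 8 * 7 * 6 * 5 * 4 * 3 * fac(2)
= 9 * 8 * 7 * 6 * 5 * 4 * 3 * 2 * fac(1)
= 9 * 8 * 7 * 6 * 5 * 4 * 3 * 2 * 1
= 362880

362880


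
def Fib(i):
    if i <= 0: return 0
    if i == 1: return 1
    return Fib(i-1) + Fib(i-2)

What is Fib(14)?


Computing Fib(14) bottom-up:
Fib(0) = 0
Fib(1) = 1
Fib(2) = Fib(1) + Fib(0) = 1 + 0 = 1
Fib(3) = Fib(2) + Fib(1) = 1 + 1 = 2
Fib(4) = Fib(3) + Fib(2) = 2 + 1 = 3
Fib(5) = Fib(4) + Fib(3) = 3 + 2 = 5
Fib(6) = Fib(5) + Fib(4) = 5 + 3 = 8
Fib(7) = Fib(6) + Fib(5) = 8 + 5 = 13
Fib(8) = Fib(7) + Fib(6) = 13 + 8 = 21
Fib(9) = Fib(8) + Fib(7) = 21 + 13 = 34
Fib(10) = Fib(9) + Fib(8) = 34 + 21 = 55
Fib(11) = Fib(10) + Fib(9) = 55 + 34 = 89
Fib(12) = Fib(11) + Fib(10) = 89 + 55 = 144
Fib(13) = Fib(12) + Fib(11) = 144 + 89 = 233
Fib(14) = Fib(13) + Fib(12) = 233 + 144 = 377

377


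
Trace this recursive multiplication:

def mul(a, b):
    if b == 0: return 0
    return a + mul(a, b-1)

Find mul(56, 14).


mul(56, 14) = 56 + mul(56, 13)
mul(56, 13) = 56 + mul(56, 12)
mul(56, 12) = 56 + mul(56, 11)
mul(56, 11) = 56 + mul(56, 10)
mul(56, 10) = 56 + mul(56, 9)
mul(56, 9) = 56 + mul(56, 8)
mul(56, 8) = 56 + mul(56, 7)
mul(56, 7) = 56 + mul(56, 6)
mul(56, 6) = 56 + mul(56, 5)
mul(56, 5) = 56 + mul(56, 4)
mul(56, 4) = 56 + mul(56, 3)
mul(56, 3) = 56 + mul(56, 2)
mul(56, 2) = 56 + mul(56, 1)
mul(56, 1) = 56 + mul(56, 0)
mul(56, 0) = 0  (base case)
Total: 56 + 56 + 56 + 56 + 56 + 56 + 56 + 56 + 56 + 56 + 56 + 56 + 56 + 56 + 0 = 784

784


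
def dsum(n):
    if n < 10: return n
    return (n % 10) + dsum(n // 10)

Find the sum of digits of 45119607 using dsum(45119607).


dsum(45119607) = 7 + dsum(4511960)
dsum(4511960) = 0 + dsum(451196)
dsum(451196) = 6 + dsum(45119)
dsum(45119) = 9 + dsum(4511)
dsum(4511) = 1 + dsum(451)
dsum(451) = 1 + dsum(45)
dsum(45) = 5 + dsum(4)
dsum(4) = 4  (base case)
Total: 7 + 0 + 6 + 9 + 1 + 1 + 5 + 4 = 33

33


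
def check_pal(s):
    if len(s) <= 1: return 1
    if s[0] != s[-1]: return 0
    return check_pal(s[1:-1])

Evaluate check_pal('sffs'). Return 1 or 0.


check_pal('sffs'): s[0]='s' == s[-1]='s' -> check check_pal('ff')
check_pal('ff'): s[0]='f' == s[-1]='f' -> check check_pal('')
check_pal(''): len <= 1 -> return 1  (base case)
Result: 1 (palindrome)

1


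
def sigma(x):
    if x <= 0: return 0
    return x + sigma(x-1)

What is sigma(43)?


sigma(43)
= 43 + 42 + 41 + 40 + 39 + 38 + 37 + 36 + 35 + 34 + 33 + 32 + 31 + 30 + 29 + 28 + 27 + 26 + 25 + 24 + 23 + 22 + 21 + 20 + 19 + 18 + 17 + 16 + 15 + 14 + 13 + 12 + 11 + 10 + 9 + 8 + 7 + 6 + 5 + 4 + 3 + 2 + 1 + sigma(0)
= 43 + 42 + 41 + 40 + 39 + 38 + 37 + 36 + 35 + 34 + 33 + 32 + 31 + 30 + 29 + 28 + 27 + 26 + 25 + 24 + 23 + 22 + 21 + 20 + 19 + 18 + 17 + 16 + 15 + 14 + 13 + 12 + 11 + 10 + 9 + 8 + 7 + 6 + 5 + 4 + 3 + 2 + 1 + 0
= 946

946


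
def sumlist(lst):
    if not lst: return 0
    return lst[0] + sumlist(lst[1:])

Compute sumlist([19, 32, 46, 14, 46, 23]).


sumlist([19, 32, 46, 14, 46, 23]) = 19 + sumlist([32, 46, 14, 46, 23])
sumlist([32, 46, 14, 46, 23]) = 32 + sumlist([46, 14, 46, 23])
sumlist([46, 14, 46, 23]) = 46 + sumlist([14, 46, 23])
sumlist([14, 46, 23]) = 14 + sumlist([46, 23])
sumlist([46, 23]) = 46 + sumlist([23])
sumlist([23]) = 23 + sumlist([])
sumlist([]) = 0  (base case)
Total: 19 + 32 + 46 + 14 + 46 + 23 + 0 = 180

180


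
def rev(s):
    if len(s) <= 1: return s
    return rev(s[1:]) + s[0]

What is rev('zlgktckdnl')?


rev('zlgktckdnl') = rev('lgktckdnl') + 'z'
rev('lgktckdnl') = rev('gktckdnl') + 'l'
rev('gktckdnl') = rev('ktckdnl') + 'g'
rev('ktckdnl') = rev('tckdnl') + 'k'
rev('tckdnl') = rev('ckdnl') + 't'
rev('ckdnl') = rev('kdnl') + 'c'
rev('kdnl') = rev('dnl') + 'k'
rev('dnl') = rev('nl') + 'd'
rev('nl') = rev('l') + 'n'
rev('l') = 'l'  (base case)
Concatenating: 'l' + 'n' + 'd' + 'k' + 'c' + 't' + 'k' + 'g' + 'l' + 'z' = 'lndkctkglz'

lndkctkglz


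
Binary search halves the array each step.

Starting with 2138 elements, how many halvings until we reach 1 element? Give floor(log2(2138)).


2138 / 2 = 1069
1069 / 2 = 534
534 / 2 = 267
267 / 2 = 133
133 / 2 = 66
66 / 2 = 33
33 / 2 = 16
16 / 2 = 8
8 / 2 = 4
4 / 2 = 2
2 / 2 = 1
Reached 1 after 11 halvings

11


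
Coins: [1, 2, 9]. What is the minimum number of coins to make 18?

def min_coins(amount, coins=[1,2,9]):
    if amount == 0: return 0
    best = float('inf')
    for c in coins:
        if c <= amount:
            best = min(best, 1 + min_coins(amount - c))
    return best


Building up with DP:
min_coins(0) = 0
min_coins(1) = min(1+min_coins(0)=1+0=1) = 1
min_coins(2) = min(1+min_coins(1)=1+1=2, 1+min_coins(0)=1+0=1) = 1
min_coins(3) = min(1+min_coins(2)=1+1=2, 1+min_coins(1)=1+1=2) = 2
min_coins(4) = min(1+min_coins(3)=1+2=3, 1+min_coins(2)=1+1=2) = 2
min_coins(5) = min(1+min_coins(4)=1+2=3, 1+min_coins(3)=1+2=3) = 3
min_coins(6) = min(1+min_coins(5)=1+3=4, 1+min_coins(4)=1+2=3) = 3
min_coins(7) = min(1+min_coins(6)=1+3=4, 1+min_coins(5)=1+3=4) = 4
min_coins(8) = min(1+min_coins(7)=1+4=5, 1+min_coins(6)=1+3=4) = 4
min_coins(9) = min(1+min_coins(8)=1+4=5, 1+min_coins(7)=1+4=5, 1+min_coins(0)=1+0=1) = 1
min_coins(10) = min(1+min_coins(9)=1+1=2, 1+min_coins(8)=1+4=5, 1+min_coins(1)=1+1=2) = 2
min_coins(11) = min(1+min_coins(10)=1+2=3, 1+min_coins(9)=1+1=2, 1+min_coins(2)=1+1=2) = 2
min_coins(12) = min(1+min_coins(11)=1+2=3, 1+min_coins(10)=1+2=3, 1+min_coins(3)=1+2=3) = 3
min_coins(13) = min(1+min_coins(12)=1+3=4, 1+min_coins(11)=1+2=3, 1+min_coins(4)=1+2=3) = 3
min_coins(14) = min(1+min_coins(13)=1+3=4, 1+min_coins(12)=1+3=4, 1+min_coins(5)=1+3=4) = 4
min_coins(15) = min(1+min_coins(14)=1+4=5, 1+min_coins(13)=1+3=4, 1+min_coins(6)=1+3=4) = 4
min_coins(16) = min(1+min_coins(15)=1+4=5, 1+min_coins(14)=1+4=5, 1+min_coins(7)=1+4=5) = 5
min_coins(17) = min(1+min_coins(16)=1+5=6, 1+min_coins(15)=1+4=5, 1+min_coins(8)=1+4=5) = 5
min_coins(18) = min(1+min_coins(17)=1+5=6, 1+min_coins(16)=1+5=6, 1+min_coins(9)=1+1=2) = 2

2


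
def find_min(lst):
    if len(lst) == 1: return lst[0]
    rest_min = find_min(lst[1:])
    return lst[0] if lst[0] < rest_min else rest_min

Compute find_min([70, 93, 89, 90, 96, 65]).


find_min([70, 93, 89, 90, 96, 65]): compare 70 with find_min([93, 89, 90, 96, 65])
find_min([93, 89, 90, 96, 65]): compare 93 with find_min([89, 90, 96, 65])
find_min([89, 90, 96, 65]): compare 89 with find_min([90, 96, 65])
find_min([90, 96, 65]): compare 90 with find_min([96, 65])
find_min([96, 65]): compare 96 with find_min([65])
find_min([65]) = 65  (base case)
Compare 96 with 65 -> 65
Compare 90 with 65 -> 65
Compare 89 with 65 -> 65
Compare 93 with 65 -> 65
Compare 70 with 65 -> 65

65


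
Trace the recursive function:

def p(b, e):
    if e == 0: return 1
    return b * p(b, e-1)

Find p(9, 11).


p(9, 11)
= 9 * p(9, 10)
= 9 * 9 * p(9, 9)
= 9 * 9 * 9 * p(9, 8)
= 9 * 9 * 9 * 9 * p(9, 7)
= 9 * 9 * 9 * 9 * 9 * p(9, 6)
= 9 * 9 * 9 * 9 * 9 * 9 * p(9, 5)
= 9 * 9 * 9 * 9 * 9 * 9 * 9 * p(9, 4)
= 9 * 9 * 9 * 9 * 9 * 9 * 9 * 9 * p(9, 3)
= 9 * 9 * 9 * 9 * 9 * 9 * 9 * 9 * 9 * p(9, 2)
= 9 * 9 * 9 * 9 * 9 * 9 * 9 * 9 * 9 * 9 * p(9, 1)
= 9 * 9 * 9 * 9 * 9 * 9 * 9 * 9 * 9 * 9 * 9 * p(9, 0)
= 9 * 9 * 9 * 9 * 9 * 9 * 9 * 9 * 9 * 9 * 9 * 1
= 31381059609

31381059609


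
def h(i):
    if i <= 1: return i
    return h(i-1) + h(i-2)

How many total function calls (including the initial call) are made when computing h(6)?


Let C(n) = total calls for h(n)
C(0) = 1, C(1) = 1
C(2) = 1 + C(1) + C(0) = 1 + 1 + 1 = 3
C(3) = 1 + C(2) + C(1) = 1 + 3 + 1 = 5
C(4) = 1 + C(3) + C(2) = 1 + 5 + 3 = 9
C(5) = 1 + C(4) + C(3) = 1 + 9 + 5 = 15
C(6) = 1 + C(5) + C(4) = 1 + 15 + 9 = 25

25


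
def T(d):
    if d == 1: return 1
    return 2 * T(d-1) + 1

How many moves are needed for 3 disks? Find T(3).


T(3) = 2 * T(2) + 1
T(2) = 2 * T(1) + 1
T(1) = 1  (base case)
T(2) = 2 * 1 + 1 = 3
T(3) = 2 * 3 + 1 = 7

7


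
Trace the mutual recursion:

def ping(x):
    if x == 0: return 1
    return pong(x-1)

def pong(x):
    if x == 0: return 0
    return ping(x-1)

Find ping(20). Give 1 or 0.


ping(20) = pong(19)
pong(19) = ping(18)
ping(18) = pong(17)
pong(17) = ping(16)
ping(16) = pong(15)
pong(15) = ping(14)
ping(14) = pong(13)
pong(13) = ping(12)
ping(12) = pong(11)
pong(11) = ping(10)
ping(10) = pong(9)
pong(9) = ping(8)
ping(8) = pong(7)
pong(7) = ping(6)
ping(6) = pong(5)
pong(5) = ping(4)
ping(4) = pong(3)
pong(3) = ping(2)
ping(2) = pong(1)
pong(1) = ping(0)
ping(0) = 1  (base case)
Result: 1

1


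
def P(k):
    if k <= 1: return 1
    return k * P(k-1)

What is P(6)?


P(6)
= 6 * P(5)
= 6 * 5 * P(4)
= 6 * 5 * 4 * P(3)
= 6 * 5 * 4 * 3 * P(2)
= 6 * 5 * 4 * 3 * 2 * P(1)
= 6 * 5 * 4 * 3 * 2 * 1
= 720

720


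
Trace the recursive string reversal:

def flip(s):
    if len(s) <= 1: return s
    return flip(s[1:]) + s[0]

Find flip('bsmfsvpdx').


flip('bsmfsvpdx') = flip('smfsvpdx') + 'b'
flip('smfsvpdx') = flip('mfsvpdx') + 's'
flip('mfsvpdx') = flip('fsvpdx') + 'm'
flip('fsvpdx') = flip('svpdx') + 'f'
flip('svpdx') = flip('vpdx') + 's'
flip('vpdx') = flip('pdx') + 'v'
flip('pdx') = flip('dx') + 'p'
flip('dx') = flip('x') + 'd'
flip('x') = 'x'  (base case)
Concatenating: 'x' + 'd' + 'p' + 'v' + 's' + 'f' + 'm' + 's' + 'b' = 'xdpvsfmsb'

xdpvsfmsb


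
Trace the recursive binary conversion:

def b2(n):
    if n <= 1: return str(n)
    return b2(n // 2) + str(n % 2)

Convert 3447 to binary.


b2(3447) = b2(1723) + '1'
b2(1723) = b2(861) + '1'
b2(861) = b2(430) + '1'
b2(430) = b2(215) + '0'
b2(215) = b2(107) + '1'
b2(107) = b2(53) + '1'
b2(53) = b2(26) + '1'
b2(26) = b2(13) + '0'
b2(13) = b2(6) + '1'
b2(6) = b2(3) + '0'
b2(3) = b2(1) + '1'
b2(1) = '1'  (base case)
Concatenating: '1' + '1' + '0' + '1' + '0' + '1' + '1' + '1' + '0' + '1' + '1' + '1' = '110101110111'

110101110111


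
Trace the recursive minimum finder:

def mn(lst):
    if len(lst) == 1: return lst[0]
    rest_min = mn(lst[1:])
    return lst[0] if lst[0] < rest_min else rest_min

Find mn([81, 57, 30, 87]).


mn([81, 57, 30, 87]): compare 81 with mn([57, 30, 87])
mn([57, 30, 87]): compare 57 with mn([30, 87])
mn([30, 87]): compare 30 with mn([87])
mn([87]) = 87  (base case)
Compare 30 with 87 -> 30
Compare 57 with 30 -> 30
Compare 81 with 30 -> 30

30


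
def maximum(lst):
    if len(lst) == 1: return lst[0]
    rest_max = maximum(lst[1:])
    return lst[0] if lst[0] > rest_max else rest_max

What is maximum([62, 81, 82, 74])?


maximum([62, 81, 82, 74]): compare 62 with maximum([81, 82, 74])
maximum([81, 82, 74]): compare 81 with maximum([82, 74])
maximum([82, 74]): compare 82 with maximum([74])
maximum([74]) = 74  (base case)
Compare 82 with 74 -> 82
Compare 81 with 82 -> 82
Compare 62 with 82 -> 82

82


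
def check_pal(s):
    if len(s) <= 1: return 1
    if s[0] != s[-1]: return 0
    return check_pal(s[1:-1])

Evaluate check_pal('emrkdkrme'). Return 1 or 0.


check_pal('emrkdkrme'): s[0]='e' == s[-1]='e' -> check check_pal('mrkdkrm')
check_pal('mrkdkrm'): s[0]='m' == s[-1]='m' -> check check_pal('rkdkr')
check_pal('rkdkr'): s[0]='r' == s[-1]='r' -> check check_pal('kdk')
check_pal('kdk'): s[0]='k' == s[-1]='k' -> check check_pal('d')
check_pal('d'): len <= 1 -> return 1  (base case)
Result: 1 (palindrome)

1


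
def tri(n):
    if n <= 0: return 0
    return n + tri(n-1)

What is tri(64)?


tri(64)
= 64 + 63 + 62 + 61 + 60 + 59 + 58 + 57 + 56 + 55 + 54 + 53 + 52 + 51 + 50 + 49 + 48 + 47 + 46 + 45 + 44 + 43 + 42 + 41 + 40 + 39 + 38 + 37 + 36 + 35 + 34 + 33 + 32 + 31 + 30 + 29 + 28 + 27 + 26 + 25 + 24 + 23 + 22 + 21 + 20 + 19 + 18 + 17 + 16 + 15 + 14 + 13 + 12 + 11 + 10 + 9 + 8 + 7 + 6 + 5 + 4 + 3 + 2 + 1 + tri(0)
= 64 + 63 + 62 + 61 + 60 + 59 + 58 + 57 + 56 + 55 + 54 + 53 + 52 + 51 + 50 + 49 + 48 + 47 + 46 + 45 + 44 + 43 + 42 + 41 + 40 + 39 + 38 + 37 + 36 + 35 + 34 + 33 + 32 + 31 + 30 + 29 + 28 + 27 + 26 + 25 + 24 + 23 + 22 + 21 + 20 + 19 + 18 + 17 + 16 + 15 + 14 + 13 + 12 + 11 + 10 + 9 + 8 + 7 + 6 + 5 + 4 + 3 + 2 + 1 + 0
= 2080

2080


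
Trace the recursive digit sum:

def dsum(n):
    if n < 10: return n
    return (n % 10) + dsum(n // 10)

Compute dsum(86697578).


dsum(86697578) = 8 + dsum(8669757)
dsum(8669757) = 7 + dsum(866975)
dsum(866975) = 5 + dsum(86697)
dsum(86697) = 7 + dsum(8669)
dsum(8669) = 9 + dsum(866)
dsum(866) = 6 + dsum(86)
dsum(86) = 6 + dsum(8)
dsum(8) = 8  (base case)
Total: 8 + 7 + 5 + 7 + 9 + 6 + 6 + 8 = 56

56


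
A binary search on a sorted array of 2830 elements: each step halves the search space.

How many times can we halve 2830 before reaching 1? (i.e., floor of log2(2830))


2830 / 2 = 1415
1415 / 2 = 707
707 / 2 = 353
353 / 2 = 176
176 / 2 = 88
88 / 2 = 44
44 / 2 = 22
22 / 2 = 11
11 / 2 = 5
5 / 2 = 2
2 / 2 = 1
Reached 1 after 11 halvings

11


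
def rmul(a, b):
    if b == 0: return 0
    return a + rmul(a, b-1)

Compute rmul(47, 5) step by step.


rmul(47, 5) = 47 + rmul(47, 4)
rmul(47, 4) = 47 + rmul(47, 3)
rmul(47, 3) = 47 + rmul(47, 2)
rmul(47, 2) = 47 + rmul(47, 1)
rmul(47, 1) = 47 + rmul(47, 0)
rmul(47, 0) = 0  (base case)
Total: 47 + 47 + 47 + 47 + 47 + 0 = 235

235


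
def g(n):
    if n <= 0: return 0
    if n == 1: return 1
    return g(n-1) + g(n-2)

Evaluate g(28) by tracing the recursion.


Computing g(28) bottom-up:
g(0) = 0
g(1) = 1
g(2) = g(1) + g(0) = 1 + 0 = 1
g(3) = g(2) + g(1) = 1 + 1 = 2
g(4) = g(3) + g(2) = 2 + 1 = 3
g(5) = g(4) + g(3) = 3 + 2 = 5
g(6) = g(5) + g(4) = 5 + 3 = 8
g(7) = g(6) + g(5) = 8 + 5 = 13
g(8) = g(7) + g(6) = 13 + 8 = 21
g(9) = g(8) + g(7) = 21 + 13 = 34
g(10) = g(9) + g(8) = 34 + 21 = 55
g(11) = g(10) + g(9) = 55 + 34 = 89
g(12) = g(11) + g(10) = 89 + 55 = 144
g(13) = g(12) + g(11) = 144 + 89 = 233
g(14) = g(13) + g(12) = 233 + 144 = 377
g(15) = g(14) + g(13) = 377 + 233 = 610
g(16) = g(15) + g(14) = 610 + 377 = 987
g(17) = g(16) + g(15) = 987 + 610 = 1597
g(18) = g(17) + g(16) = 1597 + 987 = 2584
g(19) = g(18) + g(17) = 2584 + 1597 = 4181
g(20) = g(19) + g(18) = 4181 + 2584 = 6765
g(21) = g(20) + g(19) = 6765 + 4181 = 10946
g(22) = g(21) + g(20) = 10946 + 6765 = 17711
g(23) = g(22) + g(21) = 17711 + 10946 = 28657
g(24) = g(23) + g(22) = 28657 + 17711 = 46368
g(25) = g(24) + g(23) = 46368 + 28657 = 75025
g(26) = g(25) + g(24) = 75025 + 46368 = 121393
g(27) = g(26) + g(25) = 121393 + 75025 = 196418
g(28) = g(27) + g(26) = 196418 + 121393 = 317811

317811


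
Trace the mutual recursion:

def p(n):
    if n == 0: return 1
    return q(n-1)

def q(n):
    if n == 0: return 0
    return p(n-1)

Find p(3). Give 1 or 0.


p(3) = q(2)
q(2) = p(1)
p(1) = q(0)
q(0) = 0  (base case)
Result: 0

0


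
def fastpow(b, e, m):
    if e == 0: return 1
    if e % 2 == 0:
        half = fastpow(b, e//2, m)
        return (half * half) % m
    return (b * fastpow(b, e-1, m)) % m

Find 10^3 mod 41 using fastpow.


fastpow(10, 3, 41): e is odd, compute fastpow(10, 2, 41)
  fastpow(10, 2, 41): e is even, compute fastpow(10, 1, 41)
    fastpow(10, 1, 41): e is odd, compute fastpow(10, 0, 41)
      fastpow(10, 0, 41) = 1
    (10 * 1) % 41 = 10
  half=10, (10*10) % 41 = 18
(10 * 18) % 41 = 16

16


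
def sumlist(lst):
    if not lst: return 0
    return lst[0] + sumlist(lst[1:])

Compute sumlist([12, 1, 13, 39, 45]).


sumlist([12, 1, 13, 39, 45]) = 12 + sumlist([1, 13, 39, 45])
sumlist([1, 13, 39, 45]) = 1 + sumlist([13, 39, 45])
sumlist([13, 39, 45]) = 13 + sumlist([39, 45])
sumlist([39, 45]) = 39 + sumlist([45])
sumlist([45]) = 45 + sumlist([])
sumlist([]) = 0  (base case)
Total: 12 + 1 + 13 + 39 + 45 + 0 = 110

110


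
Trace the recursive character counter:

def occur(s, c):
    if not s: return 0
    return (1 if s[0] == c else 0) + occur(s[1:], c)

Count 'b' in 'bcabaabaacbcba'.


s[0]='b' == 'b' -> 1
s[0]='c' != 'b' -> 0
s[0]='a' != 'b' -> 0
s[0]='b' == 'b' -> 1
s[0]='a' != 'b' -> 0
s[0]='a' != 'b' -> 0
s[0]='b' == 'b' -> 1
s[0]='a' != 'b' -> 0
s[0]='a' != 'b' -> 0
s[0]='c' != 'b' -> 0
s[0]='b' == 'b' -> 1
s[0]='c' != 'b' -> 0
s[0]='b' == 'b' -> 1
s[0]='a' != 'b' -> 0
Sum: 1 + 0 + 0 + 1 + 0 + 0 + 1 + 0 + 0 + 0 + 1 + 0 + 1 + 0 = 5

5


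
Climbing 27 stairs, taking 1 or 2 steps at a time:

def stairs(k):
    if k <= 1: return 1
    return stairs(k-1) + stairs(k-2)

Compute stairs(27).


Building up from base cases:
stairs(0) = 1
stairs(1) = 1
stairs(2) = stairs(1) + stairs(0) = 1 + 1 = 2
stairs(3) = stairs(2) + stairs(1) = 2 + 1 = 3
stairs(4) = stairs(3) + stairs(2) = 3 + 2 = 5
stairs(5) = stairs(4) + stairs(3) = 5 + 3 = 8
stairs(6) = stairs(5) + stairs(4) = 8 + 5 = 13
stairs(7) = stairs(6) + stairs(5) = 13 + 8 = 21
stairs(8) = stairs(7) + stairs(6) = 21 + 13 = 34
stairs(9) = stairs(8) + stairs(7) = 34 + 21 = 55
stairs(10) = stairs(9) + stairs(8) = 55 + 34 = 89
stairs(11) = stairs(10) + stairs(9) = 89 + 55 = 144
stairs(12) = stairs(11) + stairs(10) = 144 + 89 = 233
stairs(13) = stairs(12) + stairs(11) = 233 + 144 = 377
stairs(14) = stairs(13) + stairs(12) = 377 + 233 = 610
stairs(15) = stairs(14) + stairs(13) = 610 + 377 = 987
stairs(16) = stairs(15) + stairs(14) = 987 + 610 = 1597
stairs(17) = stairs(16) + stairs(15) = 1597 + 987 = 2584
stairs(18) = stairs(17) + stairs(16) = 2584 + 1597 = 4181
stairs(19) = stairs(18) + stairs(17) = 4181 + 2584 = 6765
stairs(20) = stairs(19) + stairs(18) = 6765 + 4181 = 10946
stairs(21) = stairs(20) + stairs(19) = 10946 + 6765 = 17711
stairs(22) = stairs(21) + stairs(20) = 17711 + 10946 = 28657
stairs(23) = stairs(22) + stairs(21) = 28657 + 17711 = 46368
stairs(24) = stairs(23) + stairs(22) = 46368 + 28657 = 75025
stairs(25) = stairs(24) + stairs(23) = 75025 + 46368 = 121393
stairs(26) = stairs(25) + stairs(24) = 121393 + 75025 = 196418
stairs(27) = stairs(26) + stairs(25) = 196418 + 121393 = 317811

317811


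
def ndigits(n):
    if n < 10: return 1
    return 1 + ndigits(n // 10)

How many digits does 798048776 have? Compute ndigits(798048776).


ndigits(798048776) = 1 + ndigits(79804877)
ndigits(79804877) = 1 + ndigits(7980487)
ndigits(7980487) = 1 + ndigits(798048)
ndigits(798048) = 1 + ndigits(79804)
ndigits(79804) = 1 + ndigits(7980)
ndigits(7980) = 1 + ndigits(798)
ndigits(798) = 1 + ndigits(79)
ndigits(79) = 1 + ndigits(7)
ndigits(7) = 1  (base case: 7 < 10)
Unwinding: 1 + 1 + 1 + 1 + 1 + 1 + 1 + 1 + 1 = 9

9


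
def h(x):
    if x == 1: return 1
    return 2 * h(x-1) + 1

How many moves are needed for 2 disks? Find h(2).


h(2) = 2 * h(1) + 1
h(1) = 1  (base case)
h(2) = 2 * 1 + 1 = 3

3


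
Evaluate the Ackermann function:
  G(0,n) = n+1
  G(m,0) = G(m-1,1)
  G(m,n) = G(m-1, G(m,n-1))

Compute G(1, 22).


G(1, 22) = G(0, G(1, 21))
  G(1, 21) = G(0, G(1, 20))
    G(1, 20) = G(0, G(1, 19))
      G(1, 19) = G(0, G(1, 18))
        G(1, 18) = G(0, G(1, 17))
          G(1, 17) = G(0, G(1, 16))
          G(1, 16) = G(0, G(1, 15))
          G(1, 15) = G(0, G(1, 14))
          G(1, 14) = G(0, G(1, 13))
          G(1, 13) = G(0, G(1, 12))
          G(1, 12) = G(0, G(1, 11))
          G(1, 11) = G(0, G(1, 10))
          G(1, 10) = G(0, G(1, 9))
          G(1, 9) = G(0, G(1, 8))
          G(1, 8) = G(0, G(1, 7))
          G(1, 7) = G(0, G(1, 6))
          G(1, 6) = G(0, G(1, 5))
          G(1, 5) = G(0, G(1, 4))
          G(1, 4) = G(0, G(1, 3))
          G(1, 3) = G(0, G(1, 2))
          G(1, 2) = G(0, G(1, 1))
          G(1, 1) = G(0, G(1, 0))
          G(1, 0) = G(0, 1)
          G(0, 1) = 2
            = G(0, 2)
... (trace truncated)
Result: G(1, 22) = 24

24


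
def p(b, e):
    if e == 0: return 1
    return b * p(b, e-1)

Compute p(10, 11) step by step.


p(10, 11)
= 10 * p(10, 10)
= 10 * 10 * p(10, 9)
= 10 * 10 * 10 * p(10, 8)
= 10 * 10 * 10 * 10 * p(10, 7)
= 10 * 10 * 10 * 10 * 10 * p(10, 6)
= 10 * 10 * 10 * 10 * 10 * 10 * p(10, 5)
= 10 * 10 * 10 * 10 * 10 * 10 * 10 * p(10, 4)
= 10 * 10 * 10 * 10 * 10 * 10 * 10 * 10 * p(10, 3)
= 10 * 10 * 10 * 10 * 10 * 10 * 10 * 10 * 10 * p(10, 2)
= 10 * 10 * 10 * 10 * 10 * 10 * 10 * 10 * 10 * 10 * p(10, 1)
= 10 * 10 * 10 * 10 * 10 * 10 * 10 * 10 * 10 * 10 * 10 * p(10, 0)
= 10 * 10 * 10 * 10 * 10 * 10 * 10 * 10 * 10 * 10 * 10 * 1
= 100000000000

100000000000


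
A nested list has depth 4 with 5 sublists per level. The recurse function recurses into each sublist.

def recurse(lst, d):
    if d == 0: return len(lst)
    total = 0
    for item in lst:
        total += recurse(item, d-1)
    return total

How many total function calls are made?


At depth 0 (root): 1 call
At depth 1: each of 1 parents calls recurse on 5 children = 5 calls
At depth 2: each of 5 parents calls recurse on 5 children = 25 calls
At depth 3: each of 25 parents calls recurse on 5 children = 125 calls
At depth 4: each of 125 parents calls recurse on 5 children = 625 calls
Total: 1 + 5 + 25 + 125 + 625 = 781

781
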